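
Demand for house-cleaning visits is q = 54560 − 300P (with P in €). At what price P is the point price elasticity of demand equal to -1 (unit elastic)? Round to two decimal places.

Ed = −300P/(54560 − 300P). Set this equal to -1:
300P = 1·(54560 − 300P) ⇒ 300P(1 + 1) = 1·54560
P = 1·54560 / (300·2) = 90.9333…

90.93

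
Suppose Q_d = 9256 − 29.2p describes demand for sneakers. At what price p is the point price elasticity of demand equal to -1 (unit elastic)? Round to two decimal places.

Ed = −29.2p/(9256 − 29.2p). Set this equal to -1:
29.2p = 1·(9256 − 29.2p) ⇒ 29.2p(1 + 1) = 1·9256
p = 1·9256 / (29.2·2) = 158.4931…

158.49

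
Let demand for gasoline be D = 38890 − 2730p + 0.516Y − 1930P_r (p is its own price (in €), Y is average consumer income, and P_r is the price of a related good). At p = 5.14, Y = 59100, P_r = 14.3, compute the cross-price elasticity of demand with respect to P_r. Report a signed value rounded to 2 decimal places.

-0.99

At the given values, D = 38890 − 2730(5.14) + 0.516(59100) − 1930(14.3) = 27754.4.
∂D/∂P_r = -1930.
E = (-1930) × (14.3/27754.4) = -0.9944…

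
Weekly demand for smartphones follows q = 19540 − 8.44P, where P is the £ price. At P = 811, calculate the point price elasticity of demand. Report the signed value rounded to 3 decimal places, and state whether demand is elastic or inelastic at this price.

dq/dP = −8.44. At P = 811, q = 19540 − 8.44(811) = 12695.16.
Ed = (dq/dP)·(P/q) = −8.44 × (811/12695.16) = -0.53916…
|Ed| = 0.539 < 1, so demand is inelastic.

-0.539; inelastic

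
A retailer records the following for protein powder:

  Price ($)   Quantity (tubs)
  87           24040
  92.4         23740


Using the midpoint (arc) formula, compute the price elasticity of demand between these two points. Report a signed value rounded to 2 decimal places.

-0.21

%ΔQ = (23740 − 24040) / [(24040 + 23740)/2] = -300/23890 = -0.012557…
%ΔP = (92.4 − 87) / [(87 + 92.4)/2] = 5.4/89.7 = 0.060200…
Arc Ed = %ΔQ / %ΔP = (-300/23890) / (5.4/89.7) = -0.2085…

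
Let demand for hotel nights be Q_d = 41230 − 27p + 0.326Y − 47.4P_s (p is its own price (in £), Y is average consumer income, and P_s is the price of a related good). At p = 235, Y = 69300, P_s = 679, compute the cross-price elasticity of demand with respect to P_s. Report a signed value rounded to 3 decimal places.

At the given values, Q_d = 41230 − 27(235) + 0.326(69300) − 47.4(679) = 25292.2.
∂Q_d/∂P_s = -47.4.
E = (-47.4) × (679/25292.2) = -1.27251…

-1.273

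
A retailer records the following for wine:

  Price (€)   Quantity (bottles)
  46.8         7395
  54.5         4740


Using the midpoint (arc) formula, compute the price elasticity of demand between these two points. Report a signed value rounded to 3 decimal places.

%ΔQ = (4740 − 7395) / [(7395 + 4740)/2] = -2655/6067.5 = -0.437577…
%ΔP = (54.5 − 46.8) / [(46.8 + 54.5)/2] = 7.7/50.65 = 0.152023…
Arc Ed = %ΔQ / %ΔP = (-2655/6067.5) / (7.7/50.65) = -2.87834…

-2.878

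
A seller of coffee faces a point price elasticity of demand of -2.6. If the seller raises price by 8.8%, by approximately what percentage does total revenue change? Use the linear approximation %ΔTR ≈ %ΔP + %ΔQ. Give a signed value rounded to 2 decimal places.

%ΔQ ≈ Ed × %ΔP = (-2.6) × (+8.8%) = -22.8800%
%ΔTR ≈ %ΔP + %ΔQ = (+8.8%) + (-22.8800%) = -14.0800%

-14.08%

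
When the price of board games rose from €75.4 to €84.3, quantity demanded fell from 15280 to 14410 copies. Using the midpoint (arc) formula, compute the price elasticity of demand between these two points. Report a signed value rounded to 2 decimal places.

-0.53

%ΔQ = (14410 − 15280) / [(15280 + 14410)/2] = -870/14845 = -0.058605…
%ΔP = (84.3 − 75.4) / [(75.4 + 84.3)/2] = 8.9/79.85 = 0.111458…
Arc Ed = %ΔQ / %ΔP = (-870/14845) / (8.9/79.85) = -0.5258…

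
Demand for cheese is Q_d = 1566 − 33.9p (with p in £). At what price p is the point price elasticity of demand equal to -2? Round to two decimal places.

Ed = −33.9p/(1566 − 33.9p). Set this equal to -2:
33.9p = 2·(1566 − 33.9p) ⇒ 33.9p(1 + 2) = 2·1566
p = 2·1566 / (33.9·3) = 30.7964…

30.80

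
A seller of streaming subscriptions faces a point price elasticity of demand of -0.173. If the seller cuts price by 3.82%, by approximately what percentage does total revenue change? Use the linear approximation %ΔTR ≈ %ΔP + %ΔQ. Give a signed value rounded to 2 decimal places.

-3.16%

%ΔQ ≈ Ed × %ΔP = (-0.173) × (-3.82%) = +0.6609%
%ΔTR ≈ %ΔP + %ΔQ = (-3.82%) + (+0.6609%) = -3.1591%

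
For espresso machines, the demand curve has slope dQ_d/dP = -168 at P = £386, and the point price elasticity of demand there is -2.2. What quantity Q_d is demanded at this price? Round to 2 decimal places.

Ed = (dQ_d/dP)·(P/Q_d) ⇒ Q_d = (dQ_d/dP)·P/Ed = (-168)·386/(-2.2) = 29476.3636…

29476.36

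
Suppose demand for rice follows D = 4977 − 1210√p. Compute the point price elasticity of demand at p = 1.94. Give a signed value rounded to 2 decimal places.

dD/dp = −1210/(2√p) = -434.365. At p = 1.94, D = 3291.67.
Ed = (dD/dp)·(p/D) = (-434.365) × (1.94/3291.67) = -0.2560…

-0.26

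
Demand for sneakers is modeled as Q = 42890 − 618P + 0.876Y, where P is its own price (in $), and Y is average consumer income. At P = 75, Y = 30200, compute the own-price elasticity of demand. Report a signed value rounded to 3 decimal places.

-2.016

At the given values, Q = 42890 − 618(75) + 0.876(30200) = 22995.2.
∂Q/∂P = −618.
E = (-618) × (75/22995.2) = -2.01563…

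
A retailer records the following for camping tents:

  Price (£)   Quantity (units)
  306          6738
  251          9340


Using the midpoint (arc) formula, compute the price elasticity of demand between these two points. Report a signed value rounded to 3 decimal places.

-1.639

%ΔQ = (9340 − 6738) / [(6738 + 9340)/2] = 2602/8039 = 0.323672…
%ΔP = (251 − 306) / [(306 + 251)/2] = -55/278.5 = -0.197486…
Arc Ed = %ΔQ / %ΔP = (2602/8039) / (-55/278.5) = -1.63895…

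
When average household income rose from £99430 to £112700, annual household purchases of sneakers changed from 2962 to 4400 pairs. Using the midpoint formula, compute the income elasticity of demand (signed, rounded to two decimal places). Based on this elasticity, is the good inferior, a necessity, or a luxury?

%ΔQ = (4400 − 2962)/[( 2962 + 4400)/2] = 1438/3681 = 0.390654…
%ΔIncome = (112700 − 99430)/[( 99430 + 112700)/2] = 13270/106065 = 0.125111…
E_income = (1438/3681) / (13270/106065) = 3.1224…
E_income > 1 ⇒ normal good, luxury.

3.12; luxury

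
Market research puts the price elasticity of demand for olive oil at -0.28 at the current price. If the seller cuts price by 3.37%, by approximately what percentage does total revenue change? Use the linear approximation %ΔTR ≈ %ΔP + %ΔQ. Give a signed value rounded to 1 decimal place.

%ΔQ ≈ Ed × %ΔP = (-0.28) × (-3.37%) = +0.9436%
%ΔTR ≈ %ΔP + %ΔQ = (-3.37%) + (+0.9436%) = -2.4264%

-2.4%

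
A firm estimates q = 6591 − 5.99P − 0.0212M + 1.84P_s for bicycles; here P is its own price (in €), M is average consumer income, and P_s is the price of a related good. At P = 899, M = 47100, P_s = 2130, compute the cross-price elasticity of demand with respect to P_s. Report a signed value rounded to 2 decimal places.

At the given values, q = 6591 − 5.99(899) − 0.0212(47100) + 1.84(2130) = 4126.67.
∂q/∂P_s = 1.84.
E = (1.84) × (2130/4126.67) = 0.9497…

0.95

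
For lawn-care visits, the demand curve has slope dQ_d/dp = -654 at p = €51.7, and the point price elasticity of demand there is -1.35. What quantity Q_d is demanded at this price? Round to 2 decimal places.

25045.78

Ed = (dQ_d/dp)·(p/Q_d) ⇒ Q_d = (dQ_d/dp)·p/Ed = (-654)·51.7/(-1.35) = 25045.7777…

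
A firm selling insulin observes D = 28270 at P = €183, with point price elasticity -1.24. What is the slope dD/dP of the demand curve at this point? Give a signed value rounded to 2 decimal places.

Ed = (dD/dP)·(P/D) ⇒ dD/dP = Ed·D/P = (-1.24)·28270/183 = -191.5562…

-191.56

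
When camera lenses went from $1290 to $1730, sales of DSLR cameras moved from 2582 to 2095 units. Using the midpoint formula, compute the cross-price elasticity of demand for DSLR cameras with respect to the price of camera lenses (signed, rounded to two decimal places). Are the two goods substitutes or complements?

-0.71; complements

%ΔQ_{DSLR cameras} = (2095 − 2582)/avg = -487/2338.5 = -0.208253…
%ΔP_{camera lenses} = (1730 − 1290)/avg = 440/1510 = 0.291390…
E_cross = (-487/2338.5) / (440/1510) = -0.7146…
E_cross < 0 ⇒ the goods are complements.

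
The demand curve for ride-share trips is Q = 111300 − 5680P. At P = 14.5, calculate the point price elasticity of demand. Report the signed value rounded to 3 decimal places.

dQ/dP = −5680. At P = 14.5, Q = 111300 − 5680(14.5) = 28940.
Ed = (dQ/dP)·(P/Q) = −5680 × (14.5/28940) = -2.84588…

-2.846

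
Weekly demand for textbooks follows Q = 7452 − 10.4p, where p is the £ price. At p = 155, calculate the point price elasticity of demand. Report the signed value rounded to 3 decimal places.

-0.276

dQ/dp = −10.4. At p = 155, Q = 7452 − 10.4(155) = 5840.
Ed = (dQ/dp)·(p/Q) = −10.4 × (155/5840) = -0.27602…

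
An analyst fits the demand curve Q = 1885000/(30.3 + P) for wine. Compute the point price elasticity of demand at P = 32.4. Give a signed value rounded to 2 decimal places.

dQ/dP = −1885000/(30.3 + P)² = -479.486. At P = 32.4, Q = 30063.8.
Ed = (dQ/dP)·(P/Q) = (-479.486) × (32.4/30063.8) = -0.5167…

-0.52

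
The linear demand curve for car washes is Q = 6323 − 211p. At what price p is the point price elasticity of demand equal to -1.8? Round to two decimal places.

19.26

Ed = −211p/(6323 − 211p). Set this equal to -1.8:
211p = 1.8·(6323 − 211p) ⇒ 211p(1 + 1.8) = 1.8·6323
p = 1.8·6323 / (211·2.8) = 19.2643…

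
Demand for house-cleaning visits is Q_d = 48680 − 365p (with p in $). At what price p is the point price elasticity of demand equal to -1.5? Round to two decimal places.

Ed = −365p/(48680 − 365p). Set this equal to -1.5:
365p = 1.5·(48680 − 365p) ⇒ 365p(1 + 1.5) = 1.5·48680
p = 1.5·48680 / (365·2.5) = 80.0219…

80.02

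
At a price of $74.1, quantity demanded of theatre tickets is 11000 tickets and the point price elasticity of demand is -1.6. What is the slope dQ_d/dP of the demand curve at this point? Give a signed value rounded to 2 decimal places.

-237.52

Ed = (dQ_d/dP)·(P/Q_d) ⇒ dQ_d/dP = Ed·Q_d/P = (-1.6)·11000/74.1 = -237.5168…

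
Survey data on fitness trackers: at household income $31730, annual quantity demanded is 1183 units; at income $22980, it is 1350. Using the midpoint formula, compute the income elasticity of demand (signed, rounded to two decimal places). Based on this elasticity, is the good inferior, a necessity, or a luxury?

%ΔQ = (1350 − 1183)/[( 1183 + 1350)/2] = 167/1266.5 = 0.131859…
%ΔIncome = (22980 − 31730)/[( 31730 + 22980)/2] = -8750/27355 = -0.319868…
E_income = (167/1266.5) / (-8750/27355) = -0.4122…
E_income < 0 ⇒ inferior good.

-0.41; inferior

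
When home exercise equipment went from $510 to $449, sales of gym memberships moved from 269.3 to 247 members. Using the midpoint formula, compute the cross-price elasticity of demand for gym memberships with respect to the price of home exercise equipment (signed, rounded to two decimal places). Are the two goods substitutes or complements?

0.68; substitutes

%ΔQ_{gym memberships} = (247 − 269.3)/avg = -22.3/258.15 = -0.086383…
%ΔP_{home exercise equipment} = (449 − 510)/avg = -61/479.5 = -0.127215…
E_cross = (-22.3/258.15) / (-61/479.5) = 0.6790…
E_cross > 0 ⇒ the goods are substitutes.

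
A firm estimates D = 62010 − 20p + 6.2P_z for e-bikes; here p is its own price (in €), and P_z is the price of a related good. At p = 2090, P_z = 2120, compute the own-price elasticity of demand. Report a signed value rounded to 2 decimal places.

At the given values, D = 62010 − 20(2090) + 6.2(2120) = 33354.
∂D/∂p = −20.
E = (-20) × (2090/33354) = -1.2532…

-1.25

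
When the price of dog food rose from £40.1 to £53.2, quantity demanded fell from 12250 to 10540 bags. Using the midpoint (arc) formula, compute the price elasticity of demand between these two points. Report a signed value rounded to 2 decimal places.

%ΔQ = (10540 − 12250) / [(12250 + 10540)/2] = -1710/11395 = -0.150065…
%ΔP = (53.2 − 40.1) / [(40.1 + 53.2)/2] = 13.1/46.65 = 0.280814…
Arc Ed = %ΔQ / %ΔP = (-1710/11395) / (13.1/46.65) = -0.5343…

-0.53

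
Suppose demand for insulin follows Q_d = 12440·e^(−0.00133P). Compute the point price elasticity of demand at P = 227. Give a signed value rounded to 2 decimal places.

-0.30

dQ_d/dP = −0.00133·Q_d = -12.2336. At P = 227, Q_d = 9198.19.
Ed = (dQ_d/dP)·(P/Q_d) = (-12.2336) × (227/9198.19) = -0.3019…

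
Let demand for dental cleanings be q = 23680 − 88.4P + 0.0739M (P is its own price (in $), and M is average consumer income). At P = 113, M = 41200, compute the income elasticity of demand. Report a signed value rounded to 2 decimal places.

At the given values, q = 23680 − 88.4(113) + 0.0739(41200) = 16735.48.
∂q/∂M = 0.0739.
E = (0.0739) × (41200/16735.48) = 0.1819…

0.18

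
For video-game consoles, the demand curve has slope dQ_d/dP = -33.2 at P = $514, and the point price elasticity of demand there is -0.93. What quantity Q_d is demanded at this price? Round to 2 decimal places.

18349.25

Ed = (dQ_d/dP)·(P/Q_d) ⇒ Q_d = (dQ_d/dP)·P/Ed = (-33.2)·514/(-0.93) = 18349.2473…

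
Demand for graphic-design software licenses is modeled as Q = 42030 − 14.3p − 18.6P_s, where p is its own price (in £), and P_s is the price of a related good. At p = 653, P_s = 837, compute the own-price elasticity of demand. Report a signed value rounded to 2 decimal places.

-0.55

At the given values, Q = 42030 − 14.3(653) − 18.6(837) = 17123.9.
∂Q/∂p = −14.3.
E = (-14.3) × (653/17123.9) = -0.5453…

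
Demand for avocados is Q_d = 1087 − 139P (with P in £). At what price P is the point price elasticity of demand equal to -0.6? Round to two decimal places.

2.93

Ed = −139P/(1087 − 139P). Set this equal to -0.6:
139P = 0.6·(1087 − 139P) ⇒ 139P(1 + 0.6) = 0.6·1087
P = 0.6·1087 / (139·1.6) = 2.9325…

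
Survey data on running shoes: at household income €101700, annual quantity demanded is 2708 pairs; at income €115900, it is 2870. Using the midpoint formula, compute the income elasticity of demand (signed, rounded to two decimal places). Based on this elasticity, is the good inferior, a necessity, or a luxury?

0.45; necessity

%ΔQ = (2870 − 2708)/[( 2708 + 2870)/2] = 162/2789 = 0.058085…
%ΔIncome = (115900 − 101700)/[( 101700 + 115900)/2] = 14200/108800 = 0.130514…
E_income = (162/2789) / (14200/108800) = 0.4450…
0 < E_income < 1 ⇒ normal good, necessity.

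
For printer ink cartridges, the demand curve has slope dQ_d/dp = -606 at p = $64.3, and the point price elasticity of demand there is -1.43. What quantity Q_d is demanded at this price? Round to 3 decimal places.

27248.811

Ed = (dQ_d/dp)·(p/Q_d) ⇒ Q_d = (dQ_d/dp)·p/Ed = (-606)·64.3/(-1.43) = 27248.81118…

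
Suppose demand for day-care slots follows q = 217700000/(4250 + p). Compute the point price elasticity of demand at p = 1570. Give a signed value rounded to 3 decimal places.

-0.270

dq/dp = −217700000/(4250 + p)² = -6.42706. At p = 1570, q = 37405.5.
Ed = (dq/dp)·(p/q) = (-6.42706) × (1570/37405.5) = -0.26975…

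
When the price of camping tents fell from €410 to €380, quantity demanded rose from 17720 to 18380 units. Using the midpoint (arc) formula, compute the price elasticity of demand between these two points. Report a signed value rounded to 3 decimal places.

%ΔQ = (18380 − 17720) / [(17720 + 18380)/2] = 660/18050 = 0.036565…
%ΔP = (380 − 410) / [(410 + 380)/2] = -30/395 = -0.075949…
Arc Ed = %ΔQ / %ΔP = (660/18050) / (-30/395) = -0.48144…

-0.481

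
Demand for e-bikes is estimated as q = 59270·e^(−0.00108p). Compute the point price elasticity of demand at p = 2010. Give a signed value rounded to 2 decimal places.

-2.17

dq/dp = −0.00108·q = -7.30285. At p = 2010, q = 6761.9.
Ed = (dq/dp)·(p/q) = (-7.30285) × (2010/6761.9) = -2.1708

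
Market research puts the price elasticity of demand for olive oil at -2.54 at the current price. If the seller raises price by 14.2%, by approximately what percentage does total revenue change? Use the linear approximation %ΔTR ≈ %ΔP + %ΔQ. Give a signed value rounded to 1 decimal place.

%ΔQ ≈ Ed × %ΔP = (-2.54) × (+14.2%) = -36.0680%
%ΔTR ≈ %ΔP + %ΔQ = (+14.2%) + (-36.0680%) = -21.8680%

-21.9%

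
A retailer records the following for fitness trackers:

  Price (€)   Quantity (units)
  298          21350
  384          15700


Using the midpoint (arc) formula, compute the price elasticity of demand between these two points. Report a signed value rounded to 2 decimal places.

-1.21

%ΔQ = (15700 − 21350) / [(21350 + 15700)/2] = -5650/18525 = -0.304993…
%ΔP = (384 − 298) / [(298 + 384)/2] = 86/341 = 0.252199…
Arc Ed = %ΔQ / %ΔP = (-5650/18525) / (86/341) = -1.2093…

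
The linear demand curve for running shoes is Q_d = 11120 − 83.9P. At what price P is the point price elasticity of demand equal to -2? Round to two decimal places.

Ed = −83.9P/(11120 − 83.9P). Set this equal to -2:
83.9P = 2·(11120 − 83.9P) ⇒ 83.9P(1 + 2) = 2·11120
P = 2·11120 / (83.9·3) = 88.3591…

88.36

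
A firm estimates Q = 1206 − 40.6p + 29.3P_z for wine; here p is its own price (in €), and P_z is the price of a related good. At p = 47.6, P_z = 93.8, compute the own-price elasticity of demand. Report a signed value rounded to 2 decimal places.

At the given values, Q = 1206 − 40.6(47.6) + 29.3(93.8) = 2021.78.
∂Q/∂p = −40.6.
E = (-40.6) × (47.6/2021.78) = -0.9558…

-0.96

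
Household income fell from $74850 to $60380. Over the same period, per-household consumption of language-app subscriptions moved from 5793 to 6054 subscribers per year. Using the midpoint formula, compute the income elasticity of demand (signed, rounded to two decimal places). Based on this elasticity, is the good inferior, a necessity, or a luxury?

-0.21; inferior

%ΔQ = (6054 − 5793)/[( 5793 + 6054)/2] = 261/5923.5 = 0.044061…
%ΔIncome = (60380 − 74850)/[( 74850 + 60380)/2] = -14470/67615 = -0.214005…
E_income = (261/5923.5) / (-14470/67615) = -0.2058…
E_income < 0 ⇒ inferior good.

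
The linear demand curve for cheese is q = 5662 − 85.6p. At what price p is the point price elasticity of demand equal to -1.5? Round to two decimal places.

Ed = −85.6p/(5662 − 85.6p). Set this equal to -1.5:
85.6p = 1.5·(5662 − 85.6p) ⇒ 85.6p(1 + 1.5) = 1.5·5662
p = 1.5·5662 / (85.6·2.5) = 39.6869…

39.69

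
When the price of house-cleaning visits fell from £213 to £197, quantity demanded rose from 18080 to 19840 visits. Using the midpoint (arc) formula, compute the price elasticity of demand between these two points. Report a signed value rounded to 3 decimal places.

%ΔQ = (19840 − 18080) / [(18080 + 19840)/2] = 1760/18960 = 0.092827…
%ΔP = (197 − 213) / [(213 + 197)/2] = -16/205 = -0.078048…
Arc Ed = %ΔQ / %ΔP = (1760/18960) / (-16/205) = -1.18934…

-1.189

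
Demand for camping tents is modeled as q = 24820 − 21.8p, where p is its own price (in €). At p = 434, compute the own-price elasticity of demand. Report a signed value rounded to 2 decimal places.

At the given values, q = 24820 − 21.8(434) = 15358.8.
∂q/∂p = −21.8.
E = (-21.8) × (434/15358.8) = -0.6160…

-0.62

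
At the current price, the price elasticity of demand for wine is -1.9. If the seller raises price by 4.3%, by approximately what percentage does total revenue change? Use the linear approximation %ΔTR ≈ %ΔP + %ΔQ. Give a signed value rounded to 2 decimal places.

%ΔQ ≈ Ed × %ΔP = (-1.9) × (+4.3%) = -8.1700%
%ΔTR ≈ %ΔP + %ΔQ = (+4.3%) + (-8.1700%) = -3.8700%

-3.87%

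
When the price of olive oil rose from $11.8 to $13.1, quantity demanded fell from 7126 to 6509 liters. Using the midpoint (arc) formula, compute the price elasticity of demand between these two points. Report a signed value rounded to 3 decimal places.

%ΔQ = (6509 − 7126) / [(7126 + 6509)/2] = -617/6817.5 = -0.090502…
%ΔP = (13.1 − 11.8) / [(11.8 + 13.1)/2] = 1.3/12.45 = 0.104417…
Arc Ed = %ΔQ / %ΔP = (-617/6817.5) / (1.3/12.45) = -0.86673…

-0.867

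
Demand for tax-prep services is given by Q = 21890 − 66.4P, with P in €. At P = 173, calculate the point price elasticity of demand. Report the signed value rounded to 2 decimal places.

dQ/dP = −66.4. At P = 173, Q = 21890 − 66.4(173) = 10402.8.
Ed = (dQ/dP)·(P/Q) = −66.4 × (173/10402.8) = -1.1042…

-1.10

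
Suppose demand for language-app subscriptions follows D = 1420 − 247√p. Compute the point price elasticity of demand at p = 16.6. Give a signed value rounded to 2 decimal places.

dD/dp = −247/(2√p) = -30.3119. At p = 16.6, D = 413.645.
Ed = (dD/dp)·(p/D) = (-30.3119) × (16.6/413.645) = -1.2164…

-1.22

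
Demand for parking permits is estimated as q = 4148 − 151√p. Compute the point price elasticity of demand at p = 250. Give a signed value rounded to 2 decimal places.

dq/dp = −151/(2√p) = -4.77504. At p = 250, q = 1760.48.
Ed = (dq/dp)·(p/q) = (-4.77504) × (250/1760.48) = -0.6780…

-0.68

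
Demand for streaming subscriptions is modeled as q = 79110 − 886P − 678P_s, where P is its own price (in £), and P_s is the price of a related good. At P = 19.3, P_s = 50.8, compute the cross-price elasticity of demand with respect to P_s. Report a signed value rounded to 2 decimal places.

At the given values, q = 79110 − 886(19.3) − 678(50.8) = 27567.8.
∂q/∂P_s = -678.
E = (-678) × (50.8/27567.8) = -1.2493…

-1.25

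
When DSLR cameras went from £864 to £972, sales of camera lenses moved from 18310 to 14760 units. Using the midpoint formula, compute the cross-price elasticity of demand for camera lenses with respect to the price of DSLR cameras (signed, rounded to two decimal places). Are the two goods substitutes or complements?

-1.82; complements

%ΔQ_{camera lenses} = (14760 − 18310)/avg = -3550/16535 = -0.214696…
%ΔP_{DSLR cameras} = (972 − 864)/avg = 108/918 = 0.117647…
E_cross = (-3550/16535) / (108/918) = -1.8249…
E_cross < 0 ⇒ the goods are complements.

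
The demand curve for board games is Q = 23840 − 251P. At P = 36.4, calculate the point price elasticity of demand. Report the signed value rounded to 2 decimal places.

-0.62

dQ/dP = −251. At P = 36.4, Q = 23840 − 251(36.4) = 14703.6.
Ed = (dQ/dP)·(P/Q) = −251 × (36.4/14703.6) = -0.6213…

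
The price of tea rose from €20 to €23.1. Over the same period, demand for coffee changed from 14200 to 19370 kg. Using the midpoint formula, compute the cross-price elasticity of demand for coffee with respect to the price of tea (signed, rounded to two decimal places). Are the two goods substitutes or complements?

2.14; substitutes

%ΔQ_{coffee} = (19370 − 14200)/avg = 5170/16785 = 0.308013…
%ΔP_{tea} = (23.1 − 20)/avg = 3.1/21.55 = 0.143851…
E_cross = (5170/16785) / (3.1/21.55) = 2.1411…
E_cross > 0 ⇒ the goods are substitutes.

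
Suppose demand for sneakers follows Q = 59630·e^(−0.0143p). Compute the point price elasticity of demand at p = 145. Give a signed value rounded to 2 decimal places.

dQ/dp = −0.0143·Q = -107.224. At p = 145, Q = 7498.17.
Ed = (dQ/dp)·(p/Q) = (-107.224) × (145/7498.17) = -2.0735

-2.07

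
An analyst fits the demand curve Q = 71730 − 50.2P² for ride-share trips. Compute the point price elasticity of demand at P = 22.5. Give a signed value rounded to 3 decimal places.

dQ/dP = −2·50.2·P = -2259. At P = 22.5, Q = 46316.25.
Ed = (dQ/dP)·(P/Q) = (-2259) × (22.5/46316.25) = -1.09740…

-1.097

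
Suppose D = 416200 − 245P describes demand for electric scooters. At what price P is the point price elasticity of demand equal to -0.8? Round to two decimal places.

755.01

Ed = −245P/(416200 − 245P). Set this equal to -0.8:
245P = 0.8·(416200 − 245P) ⇒ 245P(1 + 0.8) = 0.8·416200
P = 0.8·416200 / (245·1.8) = 755.0113…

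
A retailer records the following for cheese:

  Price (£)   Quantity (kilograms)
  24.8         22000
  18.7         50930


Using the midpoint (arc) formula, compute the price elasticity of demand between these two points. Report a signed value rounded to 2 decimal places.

%ΔQ = (50930 − 22000) / [(22000 + 50930)/2] = 28930/36465 = 0.793363…
%ΔP = (18.7 − 24.8) / [(24.8 + 18.7)/2] = -6.1/21.75 = -0.280459…
Arc Ed = %ΔQ / %ΔP = (28930/36465) / (-6.1/21.75) = -2.8287…

-2.83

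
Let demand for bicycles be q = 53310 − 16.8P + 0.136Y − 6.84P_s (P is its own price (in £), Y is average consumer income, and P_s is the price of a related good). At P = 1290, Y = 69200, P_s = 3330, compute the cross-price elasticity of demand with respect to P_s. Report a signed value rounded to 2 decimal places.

At the given values, q = 53310 − 16.8(1290) + 0.136(69200) − 6.84(3330) = 18272.
∂q/∂P_s = -6.84.
E = (-6.84) × (3330/18272) = -1.2465…

-1.25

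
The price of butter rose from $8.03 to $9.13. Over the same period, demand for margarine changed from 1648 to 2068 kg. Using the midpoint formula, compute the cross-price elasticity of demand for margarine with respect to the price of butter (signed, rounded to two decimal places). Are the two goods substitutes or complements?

%ΔQ_{margarine} = (2068 − 1648)/avg = 420/1858 = 0.226049…
%ΔP_{butter} = (9.13 − 8.03)/avg = 1.1/8.58 = 0.128205…
E_cross = (420/1858) / (1.1/8.58) = 1.7631…
E_cross > 0 ⇒ the goods are substitutes.

1.76; substitutes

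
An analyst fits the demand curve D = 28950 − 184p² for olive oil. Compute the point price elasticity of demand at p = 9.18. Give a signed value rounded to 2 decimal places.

dD/dp = −2·184·p = -3378.24. At p = 9.18, D = 13443.8784.
Ed = (dD/dp)·(p/D) = (-3378.24) × (9.18/13443.8784) = -2.3067…

-2.31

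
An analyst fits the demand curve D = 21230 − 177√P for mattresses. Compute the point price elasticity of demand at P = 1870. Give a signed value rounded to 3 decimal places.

dD/dP = −177/(2√P) = -2.04655. At P = 1870, D = 13575.9.
Ed = (dD/dP)·(P/D) = (-2.04655) × (1870/13575.9) = -0.28190…

-0.282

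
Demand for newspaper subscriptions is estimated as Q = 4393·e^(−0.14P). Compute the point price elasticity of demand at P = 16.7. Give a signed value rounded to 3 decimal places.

-2.338

dQ/dP = −0.14·Q = -59.362. At P = 16.7, Q = 424.014.
Ed = (dQ/dP)·(P/Q) = (-59.362) × (16.7/424.014) = -2.338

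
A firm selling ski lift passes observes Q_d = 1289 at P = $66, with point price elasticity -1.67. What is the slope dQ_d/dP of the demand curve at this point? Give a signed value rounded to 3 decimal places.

-32.616

Ed = (dQ_d/dP)·(P/Q_d) ⇒ dQ_d/dP = Ed·Q_d/P = (-1.67)·1289/66 = -32.61560…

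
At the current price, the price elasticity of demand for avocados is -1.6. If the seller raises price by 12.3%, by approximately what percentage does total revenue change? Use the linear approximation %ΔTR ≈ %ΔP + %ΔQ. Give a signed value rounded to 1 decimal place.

-7.4%

%ΔQ ≈ Ed × %ΔP = (-1.6) × (+12.3%) = -19.6800%
%ΔTR ≈ %ΔP + %ΔQ = (+12.3%) + (-19.6800%) = -7.3800%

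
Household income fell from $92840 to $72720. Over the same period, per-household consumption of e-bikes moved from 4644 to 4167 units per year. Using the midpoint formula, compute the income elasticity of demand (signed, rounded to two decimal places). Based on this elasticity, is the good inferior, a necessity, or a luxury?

0.45; necessity

%ΔQ = (4167 − 4644)/[( 4644 + 4167)/2] = -477/4405.5 = -0.108273…
%ΔIncome = (72720 − 92840)/[( 92840 + 72720)/2] = -20120/82780 = -0.243053…
E_income = (-477/4405.5) / (-20120/82780) = 0.4454…
0 < E_income < 1 ⇒ normal good, necessity.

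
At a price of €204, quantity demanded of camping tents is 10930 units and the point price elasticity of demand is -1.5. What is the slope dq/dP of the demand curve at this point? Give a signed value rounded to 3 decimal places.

-80.368

Ed = (dq/dP)·(P/q) ⇒ dq/dP = Ed·q/P = (-1.5)·10930/204 = -80.36764…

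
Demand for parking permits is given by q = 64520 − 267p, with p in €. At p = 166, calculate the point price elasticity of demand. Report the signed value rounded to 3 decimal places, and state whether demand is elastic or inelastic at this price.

dq/dp = −267. At p = 166, q = 64520 − 267(166) = 20198.
Ed = (dq/dp)·(p/q) = −267 × (166/20198) = -2.19437…
|Ed| = 2.194 > 1, so demand is elastic.

-2.194; elastic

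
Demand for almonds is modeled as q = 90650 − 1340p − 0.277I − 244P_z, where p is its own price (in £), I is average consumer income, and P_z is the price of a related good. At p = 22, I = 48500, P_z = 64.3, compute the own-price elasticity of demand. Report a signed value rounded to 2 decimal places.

At the given values, q = 90650 − 1340(22) − 0.277(48500) − 244(64.3) = 32046.3.
∂q/∂p = −1340.
E = (-1340) × (22/32046.3) = -0.9199…

-0.92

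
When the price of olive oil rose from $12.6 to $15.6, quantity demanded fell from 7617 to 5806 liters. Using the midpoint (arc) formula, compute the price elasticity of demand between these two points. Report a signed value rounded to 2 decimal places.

-1.27

%ΔQ = (5806 − 7617) / [(7617 + 5806)/2] = -1811/6711.5 = -0.269835…
%ΔP = (15.6 − 12.6) / [(12.6 + 15.6)/2] = 3/14.1 = 0.212765…
Arc Ed = %ΔQ / %ΔP = (-1811/6711.5) / (3/14.1) = -1.2682…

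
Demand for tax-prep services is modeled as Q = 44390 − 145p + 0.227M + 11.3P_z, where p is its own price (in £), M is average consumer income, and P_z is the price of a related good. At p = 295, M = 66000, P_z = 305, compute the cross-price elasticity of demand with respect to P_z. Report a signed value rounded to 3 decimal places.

At the given values, Q = 44390 − 145(295) + 0.227(66000) + 11.3(305) = 20043.5.
∂Q/∂P_z = 11.3.
E = (11.3) × (305/20043.5) = 0.17195…

0.172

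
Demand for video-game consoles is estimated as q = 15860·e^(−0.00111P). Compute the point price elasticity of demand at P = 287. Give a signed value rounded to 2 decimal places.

-0.32

dq/dP = −0.00111·q = -12.8019. At P = 287, q = 11533.2.
Ed = (dq/dP)·(P/q) = (-12.8019) × (287/11533.2) = -0.3185…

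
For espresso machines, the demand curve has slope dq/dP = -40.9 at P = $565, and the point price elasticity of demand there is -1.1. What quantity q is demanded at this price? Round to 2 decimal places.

Ed = (dq/dP)·(P/q) ⇒ q = (dq/dP)·P/Ed = (-40.9)·565/(-1.1) = 21007.7272…

21007.73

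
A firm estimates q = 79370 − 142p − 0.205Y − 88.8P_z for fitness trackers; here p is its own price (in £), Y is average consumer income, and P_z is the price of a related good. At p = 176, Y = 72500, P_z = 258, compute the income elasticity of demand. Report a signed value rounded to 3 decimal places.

At the given values, q = 79370 − 142(176) − 0.205(72500) − 88.8(258) = 16605.1.
∂q/∂Y = -0.205.
E = (-0.205) × (72500/16605.1) = -0.89505…

-0.895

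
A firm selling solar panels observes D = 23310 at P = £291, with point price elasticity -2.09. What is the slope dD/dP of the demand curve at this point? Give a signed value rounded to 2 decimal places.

-167.42

Ed = (dD/dP)·(P/D) ⇒ dD/dP = Ed·D/P = (-2.09)·23310/291 = -167.4154…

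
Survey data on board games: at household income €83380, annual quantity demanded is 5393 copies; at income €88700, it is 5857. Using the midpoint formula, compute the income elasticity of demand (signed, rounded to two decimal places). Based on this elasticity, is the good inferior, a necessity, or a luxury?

%ΔQ = (5857 − 5393)/[( 5393 + 5857)/2] = 464/5625 = 0.082488…
%ΔIncome = (88700 − 83380)/[( 83380 + 88700)/2] = 5320/86040 = 0.061831…
E_income = (464/5625) / (5320/86040) = 1.3340…
E_income > 1 ⇒ normal good, luxury.

1.33; luxury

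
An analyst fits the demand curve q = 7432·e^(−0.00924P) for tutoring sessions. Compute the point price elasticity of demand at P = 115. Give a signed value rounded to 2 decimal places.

-1.06

dq/dP = −0.00924·q = -23.7299. At P = 115, q = 2568.17.
Ed = (dq/dP)·(P/q) = (-23.7299) × (115/2568.17) = -1.0626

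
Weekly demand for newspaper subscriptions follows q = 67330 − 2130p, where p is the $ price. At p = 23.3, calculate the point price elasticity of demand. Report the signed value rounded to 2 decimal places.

dq/dp = −2130. At p = 23.3, q = 67330 − 2130(23.3) = 17701.
Ed = (dq/dp)·(p/q) = −2130 × (23.3/17701) = -2.8037…

-2.80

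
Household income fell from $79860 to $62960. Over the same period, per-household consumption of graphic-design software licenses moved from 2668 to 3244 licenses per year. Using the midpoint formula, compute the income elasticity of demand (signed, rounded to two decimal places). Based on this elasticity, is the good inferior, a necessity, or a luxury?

-0.82; inferior

%ΔQ = (3244 − 2668)/[( 2668 + 3244)/2] = 576/2956 = 0.194857…
%ΔIncome = (62960 − 79860)/[( 79860 + 62960)/2] = -16900/71410 = -0.236661…
E_income = (576/2956) / (-16900/71410) = -0.8233…
E_income < 0 ⇒ inferior good.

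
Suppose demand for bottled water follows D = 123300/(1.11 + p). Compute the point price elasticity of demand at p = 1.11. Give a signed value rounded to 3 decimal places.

dD/dp = −123300/(1.11 + p)² = -25018.3. At p = 1.11, D = 55540.5.
Ed = (dD/dp)·(p/D) = (-25018.3) × (1.11/55540.5) = -0.5

-0.500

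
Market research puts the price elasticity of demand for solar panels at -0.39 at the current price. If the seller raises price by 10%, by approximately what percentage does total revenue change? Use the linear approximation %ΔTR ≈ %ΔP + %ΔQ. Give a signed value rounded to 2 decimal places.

%ΔQ ≈ Ed × %ΔP = (-0.39) × (+10%) = -3.9000%
%ΔTR ≈ %ΔP + %ΔQ = (+10%) + (-3.9000%) = +6.1000%

+6.10%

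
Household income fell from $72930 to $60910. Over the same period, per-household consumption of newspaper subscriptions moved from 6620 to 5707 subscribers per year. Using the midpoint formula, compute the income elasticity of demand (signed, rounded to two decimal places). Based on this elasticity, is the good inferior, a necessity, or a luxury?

%ΔQ = (5707 − 6620)/[( 6620 + 5707)/2] = -913/6163.5 = -0.148130…
%ΔIncome = (60910 − 72930)/[( 72930 + 60910)/2] = -12020/66920 = -0.179617…
E_income = (-913/6163.5) / (-12020/66920) = 0.8246…
0 < E_income < 1 ⇒ normal good, necessity.

0.82; necessity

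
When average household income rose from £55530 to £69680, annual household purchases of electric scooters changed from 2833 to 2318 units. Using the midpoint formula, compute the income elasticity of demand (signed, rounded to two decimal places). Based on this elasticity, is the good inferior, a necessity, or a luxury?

-0.88; inferior

%ΔQ = (2318 − 2833)/[( 2833 + 2318)/2] = -515/2575.5 = -0.199961…
%ΔIncome = (69680 − 55530)/[( 55530 + 69680)/2] = 14150/62605 = 0.226020…
E_income = (-515/2575.5) / (14150/62605) = -0.8847…
E_income < 0 ⇒ inferior good.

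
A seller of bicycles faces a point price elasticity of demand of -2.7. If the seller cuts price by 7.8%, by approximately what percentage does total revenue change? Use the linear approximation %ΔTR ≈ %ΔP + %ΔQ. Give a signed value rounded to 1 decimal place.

%ΔQ ≈ Ed × %ΔP = (-2.7) × (-7.8%) = +21.0600%
%ΔTR ≈ %ΔP + %ΔQ = (-7.8%) + (+21.0600%) = +13.2600%

+13.3%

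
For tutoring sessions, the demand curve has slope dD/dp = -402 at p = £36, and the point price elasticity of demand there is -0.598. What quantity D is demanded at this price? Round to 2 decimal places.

24200.67

Ed = (dD/dp)·(p/D) ⇒ D = (dD/dp)·p/Ed = (-402)·36/(-0.598) = 24200.6688…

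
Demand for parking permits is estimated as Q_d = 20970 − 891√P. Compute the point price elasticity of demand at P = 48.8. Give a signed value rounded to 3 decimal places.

-0.211

dQ_d/dP = −891/(2√P) = -63.7731. At P = 48.8, Q_d = 14745.7.
Ed = (dQ_d/dP)·(P/Q_d) = (-63.7731) × (48.8/14745.7) = -0.21105…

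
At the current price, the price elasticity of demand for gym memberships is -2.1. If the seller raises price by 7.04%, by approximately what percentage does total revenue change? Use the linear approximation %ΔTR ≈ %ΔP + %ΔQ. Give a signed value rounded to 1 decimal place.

-7.7%

%ΔQ ≈ Ed × %ΔP = (-2.1) × (+7.04%) = -14.7840%
%ΔTR ≈ %ΔP + %ΔQ = (+7.04%) + (-14.7840%) = -7.7440%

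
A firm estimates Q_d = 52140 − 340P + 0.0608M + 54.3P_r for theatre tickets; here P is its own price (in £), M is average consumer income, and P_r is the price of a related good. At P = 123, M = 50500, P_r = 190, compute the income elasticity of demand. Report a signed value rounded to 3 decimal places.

0.130

At the given values, Q_d = 52140 − 340(123) + 0.0608(50500) + 54.3(190) = 23707.4.
∂Q_d/∂M = 0.0608.
E = (0.0608) × (50500/23707.4) = 0.12951…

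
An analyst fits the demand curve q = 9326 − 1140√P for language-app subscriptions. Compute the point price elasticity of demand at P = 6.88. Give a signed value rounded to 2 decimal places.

-0.24

dq/dP = −1140/(2√P) = -217.31. At P = 6.88, q = 6335.81.
Ed = (dq/dP)·(P/q) = (-217.31) × (6.88/6335.81) = -0.2359…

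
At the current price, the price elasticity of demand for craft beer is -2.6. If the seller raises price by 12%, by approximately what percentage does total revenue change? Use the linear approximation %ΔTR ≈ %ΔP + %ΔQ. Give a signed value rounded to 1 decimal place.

-19.2%

%ΔQ ≈ Ed × %ΔP = (-2.6) × (+12%) = -31.2000%
%ΔTR ≈ %ΔP + %ΔQ = (+12%) + (-31.2000%) = -19.2000%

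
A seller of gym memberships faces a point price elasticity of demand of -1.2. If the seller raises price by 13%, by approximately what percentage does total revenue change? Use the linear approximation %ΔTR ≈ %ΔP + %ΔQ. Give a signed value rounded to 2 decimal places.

-2.60%

%ΔQ ≈ Ed × %ΔP = (-1.2) × (+13%) = -15.6000%
%ΔTR ≈ %ΔP + %ΔQ = (+13%) + (-15.6000%) = -2.6000%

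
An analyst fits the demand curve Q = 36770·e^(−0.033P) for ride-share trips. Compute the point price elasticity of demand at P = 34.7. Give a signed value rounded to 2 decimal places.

dQ/dP = −0.033·Q = -386.097. At P = 34.7, Q = 11699.9.
Ed = (dQ/dP)·(P/Q) = (-386.097) × (34.7/11699.9) = -1.1451

-1.15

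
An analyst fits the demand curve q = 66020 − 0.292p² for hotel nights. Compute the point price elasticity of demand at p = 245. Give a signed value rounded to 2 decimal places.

-0.72

dq/dp = −2·0.292·p = -143.08. At p = 245, q = 48492.7.
Ed = (dq/dp)·(p/q) = (-143.08) × (245/48492.7) = -0.7228…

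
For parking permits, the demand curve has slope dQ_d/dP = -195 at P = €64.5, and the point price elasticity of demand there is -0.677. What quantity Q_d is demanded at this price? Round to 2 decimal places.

18578.29

Ed = (dQ_d/dP)·(P/Q_d) ⇒ Q_d = (dQ_d/dP)·P/Ed = (-195)·64.5/(-0.677) = 18578.2865…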